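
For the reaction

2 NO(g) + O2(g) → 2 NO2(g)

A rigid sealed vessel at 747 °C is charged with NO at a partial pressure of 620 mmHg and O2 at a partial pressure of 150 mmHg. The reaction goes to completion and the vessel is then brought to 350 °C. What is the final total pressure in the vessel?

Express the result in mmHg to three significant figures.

Because the vessel is rigid and T is held at 747 °C, work the stoichiometry in partial pressures (P_i = n_iRT/V).
P(O2) required for 620 mmHg of NO = (1/2) × 620 = 310.0 mmHg; available 150 mmHg, so O2 is limiting.
P(NO) remaining = 620 − (2/1) × 150 = 320.0 mmHg
P(gaseous products) = (2)/1 × 150 = 300.0 mmHg
P_total at 747 °C = 320.0 + 300.0 = 620.0 mmHg
Scaling to 350 °C: P = 620.0 × 623.15/1020.15 = 378.7 mmHg

379 mmHg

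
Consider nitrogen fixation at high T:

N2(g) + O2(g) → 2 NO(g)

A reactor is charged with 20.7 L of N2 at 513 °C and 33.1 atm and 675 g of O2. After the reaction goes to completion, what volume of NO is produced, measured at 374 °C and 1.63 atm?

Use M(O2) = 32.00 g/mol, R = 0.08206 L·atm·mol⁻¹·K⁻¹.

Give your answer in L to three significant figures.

n(N2) = PV/RT = (33.1 × 20.7) / (0.08206 × 786.15) = 10.62 mol
n(O2) = 675 / 32.00 = 21.09 mol
For 10.62 mol N2, stoichiometry requires (1/1) × 10.62 = 10.62 mol O2; 21.09 mol is available, so N2 is limiting.
n(NO) = (2/1) × 10.62 = 21.24 mol
V(NO) = nRT/P = 21.24 × 0.08206 × 647.15 / 1.63 = 692.0 L

692 L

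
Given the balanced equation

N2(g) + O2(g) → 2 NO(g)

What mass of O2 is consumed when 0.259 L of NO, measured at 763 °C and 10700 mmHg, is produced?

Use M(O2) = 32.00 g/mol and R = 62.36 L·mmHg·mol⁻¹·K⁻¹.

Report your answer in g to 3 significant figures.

n(NO) = PV/RT = (10700 × 0.259) / (62.36 × 1036.15) = 0.04289 mol
n(O2) = (1/2) × 0.04289 = 0.02144 mol
m(O2) = 0.02144 × 32.00 = 0.6861 g

0.686 g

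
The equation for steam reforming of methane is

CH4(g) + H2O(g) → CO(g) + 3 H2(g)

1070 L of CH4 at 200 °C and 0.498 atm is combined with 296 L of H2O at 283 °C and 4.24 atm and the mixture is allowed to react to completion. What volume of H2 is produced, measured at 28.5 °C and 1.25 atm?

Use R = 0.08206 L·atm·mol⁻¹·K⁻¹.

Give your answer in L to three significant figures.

815 L

n(CH4) = PV/RT = (0.498 × 1070) / (0.08206 × 473.15) = 13.72 mol
n(H2O) = PV/RT = (4.24 × 296) / (0.08206 × 556.15) = 27.50 mol
For 13.72 mol CH4, stoichiometry requires (1/1) × 13.72 = 13.72 mol H2O; 27.50 mol is available, so CH4 is limiting.
n(H2) = (3/1) × 13.72 = 41.16 mol
V(H2) = nRT/P = 41.16 × 0.08206 × 301.65 / 1.25 = 815.1 L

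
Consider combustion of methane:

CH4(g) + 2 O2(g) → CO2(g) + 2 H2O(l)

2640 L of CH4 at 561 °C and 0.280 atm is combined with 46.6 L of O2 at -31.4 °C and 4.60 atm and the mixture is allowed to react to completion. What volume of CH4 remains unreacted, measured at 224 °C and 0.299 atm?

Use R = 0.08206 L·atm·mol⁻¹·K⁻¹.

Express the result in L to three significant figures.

736 L

n(CH4) = PV/RT = (0.280 × 2640) / (0.08206 × 834.15) = 10.80 mol
n(O2) = PV/RT = (4.60 × 46.6) / (0.08206 × 241.75) = 10.81 mol
For 10.80 mol CH4, stoichiometry requires (2/1) × 10.80 = 21.60 mol O2; 10.81 mol is available, so O2 is limiting.
n(CH4) consumed = (1/2) × 10.81 = 5.405 mol; remaining = 10.80 − 5.405 = 5.395 mol
V(CH4) = nRT/P = 5.395 × 0.08206 × 497.15 / 0.299 = 736.1 L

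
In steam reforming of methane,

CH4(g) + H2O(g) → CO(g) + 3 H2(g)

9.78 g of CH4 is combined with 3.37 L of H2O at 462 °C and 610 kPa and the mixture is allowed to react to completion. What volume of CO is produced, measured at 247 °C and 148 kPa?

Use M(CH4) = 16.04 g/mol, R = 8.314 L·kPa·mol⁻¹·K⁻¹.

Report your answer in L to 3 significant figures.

n(CH4) = 9.78 / 16.04 = 0.6097 mol
n(H2O) = PV/RT = (610 × 3.37) / (8.314 × 735.15) = 0.3363 mol
For 0.6097 mol CH4, stoichiometry requires (1/1) × 0.6097 = 0.6097 mol H2O; 0.3363 mol is available, so H2O is limiting.
n(CO) = (1/1) × 0.3363 = 0.3363 mol
V(CO) = nRT/P = 0.3363 × 8.314 × 520.15 / 148 = 9.827 L

9.83 L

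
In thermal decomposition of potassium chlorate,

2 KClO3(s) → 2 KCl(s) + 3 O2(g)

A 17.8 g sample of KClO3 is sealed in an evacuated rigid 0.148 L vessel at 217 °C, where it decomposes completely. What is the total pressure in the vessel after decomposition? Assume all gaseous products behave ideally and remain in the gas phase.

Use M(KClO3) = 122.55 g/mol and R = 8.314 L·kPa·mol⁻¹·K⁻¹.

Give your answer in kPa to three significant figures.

6000 kPa

n(KClO3) = 17.8 / 122.55 = 0.1452 mol
n(gas produced) = (3/2) × 0.1452 = 0.2178 mol
P = nRT/V = 0.2178 × 8.314 × 490.15 / 0.148 = 5997 kPa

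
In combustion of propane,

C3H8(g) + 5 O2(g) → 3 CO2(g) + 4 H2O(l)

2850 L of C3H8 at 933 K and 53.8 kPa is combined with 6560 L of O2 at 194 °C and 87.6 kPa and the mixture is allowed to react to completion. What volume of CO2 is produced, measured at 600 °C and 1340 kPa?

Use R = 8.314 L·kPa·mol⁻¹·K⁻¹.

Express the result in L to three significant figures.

n(C3H8) = PV/RT = (53.8 × 2850) / (8.314 × 933) = 19.77 mol
n(O2) = PV/RT = (87.6 × 6560) / (8.314 × 467.15) = 148.0 mol
For 19.77 mol C3H8, stoichiometry requires (5/1) × 19.77 = 98.85 mol O2; 148.0 mol is available, so C3H8 is limiting.
n(CO2) = (3/1) × 19.77 = 59.31 mol
V(CO2) = nRT/P = 59.31 × 8.314 × 873.15 / 1340 = 321.3 L

321 L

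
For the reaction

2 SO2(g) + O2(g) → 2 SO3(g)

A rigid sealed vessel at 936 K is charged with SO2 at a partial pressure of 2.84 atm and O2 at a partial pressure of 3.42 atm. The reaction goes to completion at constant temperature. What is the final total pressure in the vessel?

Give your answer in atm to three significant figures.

At constant V, partial pressures at 936 K are proportional to moles, so apply stoichiometry directly to pressures.
P(O2) required for 2.84 atm of SO2 = (1/2) × 2.84 = 1.420 atm; available 3.42 atm, so SO2 is limiting.
P(O2) remaining = 3.42 − (1/2) × 2.84 = 2.000 atm
P(gaseous products) = (2)/2 × 2.84 = 2.840 atm
P_total at 936 K = 2.000 + 2.840 = 4.840 atm

4.84 atm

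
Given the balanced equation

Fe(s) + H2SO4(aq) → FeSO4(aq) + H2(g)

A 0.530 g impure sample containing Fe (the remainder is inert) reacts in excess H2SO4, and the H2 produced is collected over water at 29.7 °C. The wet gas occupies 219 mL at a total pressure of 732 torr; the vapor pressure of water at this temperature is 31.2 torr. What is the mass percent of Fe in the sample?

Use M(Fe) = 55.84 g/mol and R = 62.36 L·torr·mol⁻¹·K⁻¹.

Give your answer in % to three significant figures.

P(H2) = 732 − 31.2 = 700.8 torr
n(H2) = PV/RT = (700.8 × 0.2190) / (62.36 × 302.85) = 0.008127 mol
n(Fe) = (1/1) × 0.008127 = 0.008127 mol
m(Fe) = 0.008127 × 55.84 = 0.4538 g
%Fe = 0.4538 / 0.530 × 100 = 85.62%

85.6 %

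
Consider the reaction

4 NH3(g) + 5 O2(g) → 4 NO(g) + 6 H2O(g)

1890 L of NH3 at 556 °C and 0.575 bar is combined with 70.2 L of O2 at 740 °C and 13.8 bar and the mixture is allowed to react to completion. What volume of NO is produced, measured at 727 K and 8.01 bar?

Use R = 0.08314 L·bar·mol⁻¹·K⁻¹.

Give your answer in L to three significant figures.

69.4 L

n(NH3) = PV/RT = (0.575 × 1890) / (0.08314 × 829.15) = 15.76 mol
n(O2) = PV/RT = (13.8 × 70.2) / (0.08314 × 1013.15) = 11.50 mol
For 15.76 mol NH3, stoichiometry requires (5/4) × 15.76 = 19.70 mol O2; 11.50 mol is available, so O2 is limiting.
n(NO) = (4/5) × 11.50 = 9.200 mol
V(NO) = nRT/P = 9.200 × 0.08314 × 727 / 8.01 = 69.42 L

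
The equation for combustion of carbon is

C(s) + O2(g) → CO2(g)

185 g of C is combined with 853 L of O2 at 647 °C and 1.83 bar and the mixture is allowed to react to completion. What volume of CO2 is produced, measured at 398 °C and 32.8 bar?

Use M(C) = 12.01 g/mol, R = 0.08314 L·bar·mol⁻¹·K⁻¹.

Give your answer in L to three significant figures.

n(C) = 185 / 12.01 = 15.40 mol
n(O2) = PV/RT = (1.83 × 853) / (0.08314 × 920.15) = 20.40 mol
For 15.40 mol C, stoichiometry requires (1/1) × 15.40 = 15.40 mol O2; 20.40 mol is available, so C is limiting.
n(CO2) = (1/1) × 15.40 = 15.40 mol
V(CO2) = nRT/P = 15.40 × 0.08314 × 671.15 / 32.8 = 26.20 L

26.2 L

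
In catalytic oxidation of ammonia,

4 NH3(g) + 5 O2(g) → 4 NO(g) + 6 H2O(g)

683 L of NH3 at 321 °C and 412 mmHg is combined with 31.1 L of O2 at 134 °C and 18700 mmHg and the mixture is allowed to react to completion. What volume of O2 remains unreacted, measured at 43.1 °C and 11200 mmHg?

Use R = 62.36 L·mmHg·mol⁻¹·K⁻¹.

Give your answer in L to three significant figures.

23.6 L

n(NH3) = PV/RT = (412 × 683) / (62.36 × 594.15) = 7.595 mol
n(O2) = PV/RT = (18700 × 31.1) / (62.36 × 407.15) = 22.91 mol
For 7.595 mol NH3, stoichiometry requires (5/4) × 7.595 = 9.494 mol O2; 22.91 mol is available, so NH3 is limiting.
n(O2) consumed = (5/4) × 7.595 = 9.494 mol; remaining = 22.91 − 9.494 = 13.42 mol
V(O2) = nRT/P = 13.42 × 62.36 × 316.25 / 11200 = 23.63 L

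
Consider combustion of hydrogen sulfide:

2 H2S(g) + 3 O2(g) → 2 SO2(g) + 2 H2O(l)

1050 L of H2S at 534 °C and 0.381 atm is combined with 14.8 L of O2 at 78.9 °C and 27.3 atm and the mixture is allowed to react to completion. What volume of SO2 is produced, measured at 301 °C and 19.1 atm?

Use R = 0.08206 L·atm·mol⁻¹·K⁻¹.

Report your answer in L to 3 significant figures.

n(H2S) = PV/RT = (0.381 × 1050) / (0.08206 × 807.15) = 6.040 mol
n(O2) = PV/RT = (27.3 × 14.8) / (0.08206 × 352.05) = 13.99 mol
For 6.040 mol H2S, stoichiometry requires (3/2) × 6.040 = 9.060 mol O2; 13.99 mol is available, so H2S is limiting.
n(SO2) = (2/2) × 6.040 = 6.040 mol
V(SO2) = nRT/P = 6.040 × 0.08206 × 574.15 / 19.1 = 14.90 L

14.9 L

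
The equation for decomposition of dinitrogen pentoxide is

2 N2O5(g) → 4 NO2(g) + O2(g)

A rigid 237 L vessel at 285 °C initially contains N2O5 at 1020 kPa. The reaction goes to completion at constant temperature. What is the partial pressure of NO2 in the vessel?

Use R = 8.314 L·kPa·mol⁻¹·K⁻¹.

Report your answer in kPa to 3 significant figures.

n(N2O5)₀ = PV/RT = (1020 × 237) / (8.314 × 558.15) = 52.09 mol
n(NO2) = (4/2) × 52.09 = 104.2 mol
P(NO2) = nRT/V = 104.2 × 8.314 × 558.15 / 237 = 2040 kPa

2040 kPa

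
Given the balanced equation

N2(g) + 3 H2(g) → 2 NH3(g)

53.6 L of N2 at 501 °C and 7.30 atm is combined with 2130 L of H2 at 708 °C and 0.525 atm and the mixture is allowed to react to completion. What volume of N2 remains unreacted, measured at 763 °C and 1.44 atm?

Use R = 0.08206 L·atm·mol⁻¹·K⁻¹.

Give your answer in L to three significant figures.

n(N2) = PV/RT = (7.30 × 53.6) / (0.08206 × 774.15) = 6.159 mol
n(H2) = PV/RT = (0.525 × 2130) / (0.08206 × 981.15) = 13.89 mol
For 6.159 mol N2, stoichiometry requires (3/1) × 6.159 = 18.48 mol H2; 13.89 mol is available, so H2 is limiting.
n(N2) consumed = (1/3) × 13.89 = 4.630 mol; remaining = 6.159 − 4.630 = 1.529 mol
V(N2) = nRT/P = 1.529 × 0.08206 × 1036.15 / 1.44 = 90.28 L

90.3 L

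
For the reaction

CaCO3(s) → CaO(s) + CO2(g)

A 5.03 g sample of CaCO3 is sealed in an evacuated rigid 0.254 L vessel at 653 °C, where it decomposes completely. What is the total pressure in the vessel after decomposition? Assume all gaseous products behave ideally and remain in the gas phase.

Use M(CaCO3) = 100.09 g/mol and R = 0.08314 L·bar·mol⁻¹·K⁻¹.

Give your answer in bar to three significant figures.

15.2 bar

n(CaCO3) = 5.03 / 100.09 = 0.05025 mol
n(gas produced) = (1/1) × 0.05025 = 0.05025 mol
P = nRT/V = 0.05025 × 0.08314 × 926.15 / 0.254 = 15.23 bar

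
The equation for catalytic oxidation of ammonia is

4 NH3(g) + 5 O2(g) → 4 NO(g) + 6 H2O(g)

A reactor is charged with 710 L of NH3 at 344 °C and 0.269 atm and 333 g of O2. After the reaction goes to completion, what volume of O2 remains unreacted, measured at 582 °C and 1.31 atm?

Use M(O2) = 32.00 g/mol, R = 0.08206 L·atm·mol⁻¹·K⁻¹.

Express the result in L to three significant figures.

305 L

n(NH3) = PV/RT = (0.269 × 710) / (0.08206 × 617.15) = 3.771 mol
n(O2) = 333 / 32.00 = 10.41 mol
For 3.771 mol NH3, stoichiometry requires (5/4) × 3.771 = 4.714 mol O2; 10.41 mol is available, so NH3 is limiting.
n(O2) consumed = (5/4) × 3.771 = 4.714 mol; remaining = 10.41 − 4.714 = 5.696 mol
V(O2) = nRT/P = 5.696 × 0.08206 × 855.15 / 1.31 = 305.1 L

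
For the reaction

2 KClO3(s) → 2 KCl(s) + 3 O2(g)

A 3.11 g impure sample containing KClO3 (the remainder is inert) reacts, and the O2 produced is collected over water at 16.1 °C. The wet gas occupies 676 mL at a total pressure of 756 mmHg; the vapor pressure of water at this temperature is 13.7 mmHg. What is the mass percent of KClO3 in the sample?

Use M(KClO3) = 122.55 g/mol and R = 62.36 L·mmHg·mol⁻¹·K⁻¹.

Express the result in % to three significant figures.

P(O2) = 756 − 13.7 = 742.3 mmHg
n(O2) = PV/RT = (742.3 × 0.6760) / (62.36 × 289.25) = 0.02782 mol
n(KClO3) = (2/3) × 0.02782 = 0.01855 mol
m(KClO3) = 0.01855 × 122.55 = 2.273 g
%KClO3 = 2.273 / 3.11 × 100 = 73.09%

73.1 %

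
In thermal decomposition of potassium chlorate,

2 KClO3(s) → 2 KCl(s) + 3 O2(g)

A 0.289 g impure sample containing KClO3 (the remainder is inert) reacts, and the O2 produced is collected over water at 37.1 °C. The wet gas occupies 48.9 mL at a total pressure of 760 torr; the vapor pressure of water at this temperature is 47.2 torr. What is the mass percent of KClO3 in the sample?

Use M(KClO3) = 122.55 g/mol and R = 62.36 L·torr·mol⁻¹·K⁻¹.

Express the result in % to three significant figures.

P(O2) = 760 − 47.2 = 712.8 torr
n(O2) = PV/RT = (712.8 × 0.04890) / (62.36 × 310.25) = 0.001802 mol
n(KClO3) = (2/3) × 0.001802 = 0.001201 mol
m(KClO3) = 0.001201 × 122.55 = 0.1472 g
%KClO3 = 0.1472 / 0.289 × 100 = 50.93%

50.9 %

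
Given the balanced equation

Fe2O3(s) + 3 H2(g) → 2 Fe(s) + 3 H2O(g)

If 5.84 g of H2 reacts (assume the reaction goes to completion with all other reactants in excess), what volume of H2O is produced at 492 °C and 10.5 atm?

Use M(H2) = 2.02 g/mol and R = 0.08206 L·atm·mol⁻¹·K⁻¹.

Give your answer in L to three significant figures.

17.3 L

n(H2) = 5.840 / 2.02 = 2.891 mol
n(H2O) = (3/3) × 2.891 = 2.891 mol
V = nRT/P = 2.891 × 0.08206 × 765.15 / 10.5 = 17.29 L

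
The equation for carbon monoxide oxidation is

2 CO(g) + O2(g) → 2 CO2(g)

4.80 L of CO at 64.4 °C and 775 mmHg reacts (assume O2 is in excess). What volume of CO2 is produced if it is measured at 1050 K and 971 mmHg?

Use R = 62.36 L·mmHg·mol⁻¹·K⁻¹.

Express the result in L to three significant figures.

n(CO) = PV/RT = (775 × 4.80) / (62.36 × 337.55) = 0.1767 mol
n(CO2) = (2/2) × 0.1767 = 0.1767 mol
V = nRT/P = 0.1767 × 62.36 × 1050 / 971 = 11.92 L

11.9 L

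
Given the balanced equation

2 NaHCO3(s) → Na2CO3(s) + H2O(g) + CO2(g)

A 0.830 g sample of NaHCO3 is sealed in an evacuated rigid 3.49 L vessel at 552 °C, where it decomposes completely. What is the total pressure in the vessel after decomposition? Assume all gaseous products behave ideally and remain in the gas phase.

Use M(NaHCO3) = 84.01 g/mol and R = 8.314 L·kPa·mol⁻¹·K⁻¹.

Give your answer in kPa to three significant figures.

n(NaHCO3) = 0.830 / 84.01 = 0.009880 mol
n(gas produced) = (2/2) × 0.009880 = 0.009880 mol
P = nRT/V = 0.009880 × 8.314 × 825.15 / 3.49 = 19.42 kPa

19.4 kPa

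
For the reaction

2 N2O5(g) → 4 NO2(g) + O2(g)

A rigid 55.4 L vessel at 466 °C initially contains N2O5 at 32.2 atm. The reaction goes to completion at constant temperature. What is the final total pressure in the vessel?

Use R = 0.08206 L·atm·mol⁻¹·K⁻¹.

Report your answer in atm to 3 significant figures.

Rigid vessel, constant T ⇒ P scales with total gas moles (2 → 5).
P_final = (5/2) × 32.2 = 80.50 atm

80.5 atm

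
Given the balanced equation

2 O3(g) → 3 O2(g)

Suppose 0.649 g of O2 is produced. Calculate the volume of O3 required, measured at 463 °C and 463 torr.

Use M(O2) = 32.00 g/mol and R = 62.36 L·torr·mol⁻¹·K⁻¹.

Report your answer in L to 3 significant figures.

1.34 L

n(O2) = 0.6490 / 32.00 = 0.02028 mol
n(O3) = (2/3) × 0.02028 = 0.01352 mol
V = nRT/P = 0.01352 × 62.36 × 736.15 / 463 = 1.341 L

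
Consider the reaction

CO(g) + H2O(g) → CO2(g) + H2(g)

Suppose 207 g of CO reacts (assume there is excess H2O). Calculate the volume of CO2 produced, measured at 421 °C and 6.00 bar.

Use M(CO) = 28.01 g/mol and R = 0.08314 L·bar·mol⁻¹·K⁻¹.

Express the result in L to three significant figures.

71.1 L

n(CO) = 207.0 / 28.01 = 7.390 mol
n(CO2) = (1/1) × 7.390 = 7.390 mol
V = nRT/P = 7.390 × 0.08314 × 694.15 / 6.00 = 71.08 L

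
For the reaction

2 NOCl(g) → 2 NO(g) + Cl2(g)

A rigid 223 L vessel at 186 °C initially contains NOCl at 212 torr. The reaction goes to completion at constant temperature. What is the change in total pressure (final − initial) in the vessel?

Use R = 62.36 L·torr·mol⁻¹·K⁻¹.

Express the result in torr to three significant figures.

106 torr

Since T and V are fixed, P_final/P_initial = n_final/n_initial = 3/2.
P_final = (3/2) × 212 = 318.0 torr; ΔP = 318.0 − 212 = 106.0 torr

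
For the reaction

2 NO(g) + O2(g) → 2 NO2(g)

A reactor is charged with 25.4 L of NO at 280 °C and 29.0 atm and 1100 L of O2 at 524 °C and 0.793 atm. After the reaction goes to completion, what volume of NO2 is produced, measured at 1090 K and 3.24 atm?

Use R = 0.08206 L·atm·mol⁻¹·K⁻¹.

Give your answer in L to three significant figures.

n(NO) = PV/RT = (29.0 × 25.4) / (0.08206 × 553.15) = 16.23 mol
n(O2) = PV/RT = (0.793 × 1100) / (0.08206 × 797.15) = 13.34 mol
For 16.23 mol NO, stoichiometry requires (1/2) × 16.23 = 8.115 mol O2; 13.34 mol is available, so NO is limiting.
n(NO2) = (2/2) × 16.23 = 16.23 mol
V(NO2) = nRT/P = 16.23 × 0.08206 × 1090 / 3.24 = 448.1 L

448 L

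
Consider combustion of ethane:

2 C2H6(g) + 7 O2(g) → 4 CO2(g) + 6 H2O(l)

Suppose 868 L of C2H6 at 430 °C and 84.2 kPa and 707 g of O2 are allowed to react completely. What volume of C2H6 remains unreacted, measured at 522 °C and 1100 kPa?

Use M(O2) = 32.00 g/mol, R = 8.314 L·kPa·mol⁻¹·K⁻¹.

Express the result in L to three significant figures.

37.2 L

n(C2H6) = PV/RT = (84.2 × 868) / (8.314 × 703.15) = 12.50 mol
n(O2) = 707 / 32.00 = 22.09 mol
For 12.50 mol C2H6, stoichiometry requires (7/2) × 12.50 = 43.75 mol O2; 22.09 mol is available, so O2 is limiting.
n(C2H6) consumed = (2/7) × 22.09 = 6.311 mol; remaining = 12.50 − 6.311 = 6.189 mol
V(C2H6) = nRT/P = 6.189 × 8.314 × 795.15 / 1100 = 37.20 L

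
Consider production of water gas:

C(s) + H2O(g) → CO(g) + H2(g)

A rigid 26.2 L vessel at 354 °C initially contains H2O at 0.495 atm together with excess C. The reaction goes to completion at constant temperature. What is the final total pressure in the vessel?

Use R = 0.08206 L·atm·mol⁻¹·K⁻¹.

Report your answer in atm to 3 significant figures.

0.990 atm

At constant T and V, P ∝ n(gas): 1 mol gas → 2 mol gas.
P_final = (2/1) × 0.495 = 0.9900 atm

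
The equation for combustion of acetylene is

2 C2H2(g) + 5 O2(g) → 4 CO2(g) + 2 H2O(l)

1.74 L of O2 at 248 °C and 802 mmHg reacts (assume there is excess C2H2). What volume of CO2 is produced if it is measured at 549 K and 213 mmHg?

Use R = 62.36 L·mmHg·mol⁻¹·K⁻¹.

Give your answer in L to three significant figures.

5.52 L

n(O2) = PV/RT = (802 × 1.74) / (62.36 × 521.15) = 0.04294 mol
n(CO2) = (4/5) × 0.04294 = 0.03435 mol
V = nRT/P = 0.03435 × 62.36 × 549 / 213 = 5.521 L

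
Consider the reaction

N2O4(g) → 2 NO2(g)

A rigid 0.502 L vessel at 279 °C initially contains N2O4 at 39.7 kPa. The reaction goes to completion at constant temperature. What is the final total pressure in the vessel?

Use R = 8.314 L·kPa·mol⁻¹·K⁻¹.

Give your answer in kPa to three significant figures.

79.4 kPa

Since T and V are fixed, P_final/P_initial = n_final/n_initial = 2/1.
P_final = (2/1) × 39.7 = 79.40 kPa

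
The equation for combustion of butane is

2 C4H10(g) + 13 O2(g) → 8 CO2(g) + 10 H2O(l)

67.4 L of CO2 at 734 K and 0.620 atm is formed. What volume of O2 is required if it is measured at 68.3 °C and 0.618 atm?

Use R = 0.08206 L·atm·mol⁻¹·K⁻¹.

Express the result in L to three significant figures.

51.1 L

n(CO2) = PV/RT = (0.620 × 67.4) / (0.08206 × 734) = 0.6938 mol
n(O2) = (13/8) × 0.6938 = 1.127 mol
V = nRT/P = 1.127 × 0.08206 × 341.45 / 0.618 = 51.10 L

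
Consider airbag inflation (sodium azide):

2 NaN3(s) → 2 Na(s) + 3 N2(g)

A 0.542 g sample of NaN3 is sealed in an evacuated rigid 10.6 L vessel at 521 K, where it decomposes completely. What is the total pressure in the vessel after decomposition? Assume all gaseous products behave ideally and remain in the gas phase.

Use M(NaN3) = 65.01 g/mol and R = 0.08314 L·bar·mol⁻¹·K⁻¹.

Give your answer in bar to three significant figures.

n(NaN3) = 0.542 / 65.01 = 0.008337 mol
n(gas produced) = (3/2) × 0.008337 = 0.01251 mol
P = nRT/V = 0.01251 × 0.08314 × 521 / 10.6 = 0.05112 bar

0.0511 bar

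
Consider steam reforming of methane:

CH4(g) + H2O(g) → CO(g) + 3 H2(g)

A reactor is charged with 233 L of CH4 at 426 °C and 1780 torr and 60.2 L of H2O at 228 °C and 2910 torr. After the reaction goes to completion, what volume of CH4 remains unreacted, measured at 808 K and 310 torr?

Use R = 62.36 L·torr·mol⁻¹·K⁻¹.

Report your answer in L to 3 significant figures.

635 L

n(CH4) = PV/RT = (1780 × 233) / (62.36 × 699.15) = 9.513 mol
n(H2O) = PV/RT = (2910 × 60.2) / (62.36 × 501.15) = 5.606 mol
For 9.513 mol CH4, stoichiometry requires (1/1) × 9.513 = 9.513 mol H2O; 5.606 mol is available, so H2O is limiting.
n(CH4) consumed = (1/1) × 5.606 = 5.606 mol; remaining = 9.513 − 5.606 = 3.907 mol
V(CH4) = nRT/P = 3.907 × 62.36 × 808 / 310 = 635.0 L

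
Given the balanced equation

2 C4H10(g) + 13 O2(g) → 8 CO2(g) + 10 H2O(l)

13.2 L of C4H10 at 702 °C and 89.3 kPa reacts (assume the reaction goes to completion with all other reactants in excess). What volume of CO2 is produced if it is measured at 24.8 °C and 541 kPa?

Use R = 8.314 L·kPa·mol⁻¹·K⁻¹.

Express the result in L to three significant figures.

2.66 L

n(C4H10) = PV/RT = (89.3 × 13.2) / (8.314 × 975.15) = 0.1454 mol
n(CO2) = (8/2) × 0.1454 = 0.5816 mol
V = nRT/P = 0.5816 × 8.314 × 297.95 / 541 = 2.663 L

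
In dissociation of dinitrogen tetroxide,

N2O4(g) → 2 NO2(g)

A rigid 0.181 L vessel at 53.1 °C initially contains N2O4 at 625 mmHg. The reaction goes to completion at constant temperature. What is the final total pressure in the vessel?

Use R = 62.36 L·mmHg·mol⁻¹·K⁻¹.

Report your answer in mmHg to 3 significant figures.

Rigid vessel, constant T ⇒ P scales with total gas moles (1 → 2).
P_final = (2/1) × 625 = 1250 mmHg

1250 mmHg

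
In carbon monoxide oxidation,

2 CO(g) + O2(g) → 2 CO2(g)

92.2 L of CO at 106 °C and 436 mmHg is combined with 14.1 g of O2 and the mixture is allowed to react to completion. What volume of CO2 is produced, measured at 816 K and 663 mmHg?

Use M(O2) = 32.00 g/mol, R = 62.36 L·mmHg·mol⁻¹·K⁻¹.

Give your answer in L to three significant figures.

67.6 L

n(CO) = PV/RT = (436 × 92.2) / (62.36 × 379.15) = 1.700 mol
n(O2) = 14.1 / 32.00 = 0.4406 mol
For 1.700 mol CO, stoichiometry requires (1/2) × 1.700 = 0.8500 mol O2; 0.4406 mol is available, so O2 is limiting.
n(CO2) = (2/1) × 0.4406 = 0.8812 mol
V(CO2) = nRT/P = 0.8812 × 62.36 × 816 / 663 = 67.63 L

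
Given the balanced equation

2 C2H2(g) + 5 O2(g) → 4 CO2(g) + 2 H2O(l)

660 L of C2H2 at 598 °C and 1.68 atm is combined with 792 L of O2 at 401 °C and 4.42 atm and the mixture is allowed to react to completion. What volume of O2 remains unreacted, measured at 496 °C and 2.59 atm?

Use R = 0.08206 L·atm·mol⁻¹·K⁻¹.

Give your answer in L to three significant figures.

n(C2H2) = PV/RT = (1.68 × 660) / (0.08206 × 871.15) = 15.51 mol
n(O2) = PV/RT = (4.42 × 792) / (0.08206 × 674.15) = 63.28 mol
For 15.51 mol C2H2, stoichiometry requires (5/2) × 15.51 = 38.77 mol O2; 63.28 mol is available, so C2H2 is limiting.
n(O2) consumed = (5/2) × 15.51 = 38.77 mol; remaining = 63.28 − 38.77 = 24.51 mol
V(O2) = nRT/P = 24.51 × 0.08206 × 769.15 / 2.59 = 597.3 L

597 L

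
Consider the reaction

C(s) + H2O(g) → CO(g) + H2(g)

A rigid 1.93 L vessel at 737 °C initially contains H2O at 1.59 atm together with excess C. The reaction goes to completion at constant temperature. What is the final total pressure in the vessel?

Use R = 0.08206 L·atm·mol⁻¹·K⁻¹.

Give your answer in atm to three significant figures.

3.18 atm

Since T and V are fixed, P_final/P_initial = n_final/n_initial = 2/1.
P_final = (2/1) × 1.59 = 3.180 atm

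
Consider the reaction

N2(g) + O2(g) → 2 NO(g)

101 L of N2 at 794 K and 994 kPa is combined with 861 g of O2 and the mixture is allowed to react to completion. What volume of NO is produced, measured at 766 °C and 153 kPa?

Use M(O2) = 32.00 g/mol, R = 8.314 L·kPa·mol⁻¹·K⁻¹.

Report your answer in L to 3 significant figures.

1720 L

n(N2) = PV/RT = (994 × 101) / (8.314 × 794) = 15.21 mol
n(O2) = 861 / 32.00 = 26.91 mol
For 15.21 mol N2, stoichiometry requires (1/1) × 15.21 = 15.21 mol O2; 26.91 mol is available, so N2 is limiting.
n(NO) = (2/1) × 15.21 = 30.42 mol
V(NO) = nRT/P = 30.42 × 8.314 × 1039.15 / 153 = 1718 L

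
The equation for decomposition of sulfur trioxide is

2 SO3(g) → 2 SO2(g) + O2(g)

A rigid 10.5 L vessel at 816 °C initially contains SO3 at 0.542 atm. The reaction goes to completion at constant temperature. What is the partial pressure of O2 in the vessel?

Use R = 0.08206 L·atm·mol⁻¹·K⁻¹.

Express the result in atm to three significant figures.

n(SO3)₀ = PV/RT = (0.542 × 10.5) / (0.08206 × 1089.15) = 0.06368 mol
n(O2) = (1/2) × 0.06368 = 0.03184 mol
P(O2) = nRT/V = 0.03184 × 0.08206 × 1089.15 / 10.5 = 0.2710 atm

0.271 atm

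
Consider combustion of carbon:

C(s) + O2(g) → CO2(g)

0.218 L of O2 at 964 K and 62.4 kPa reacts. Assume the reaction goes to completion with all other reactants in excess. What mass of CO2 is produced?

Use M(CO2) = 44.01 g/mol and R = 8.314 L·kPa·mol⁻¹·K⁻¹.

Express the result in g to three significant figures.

0.0747 g

n(O2) = PV/RT = (62.4 × 0.218) / (8.314 × 964) = 0.001697 mol
n(CO2) = (1/1) × 0.001697 = 0.001697 mol
m(CO2) = 0.001697 × 44.01 = 0.07468 g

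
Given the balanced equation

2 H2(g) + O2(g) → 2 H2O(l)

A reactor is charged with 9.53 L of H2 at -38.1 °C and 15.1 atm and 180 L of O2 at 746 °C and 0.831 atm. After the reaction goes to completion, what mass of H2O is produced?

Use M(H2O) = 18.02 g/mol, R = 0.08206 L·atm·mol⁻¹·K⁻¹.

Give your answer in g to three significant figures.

64.5 g

n(H2) = PV/RT = (15.1 × 9.53) / (0.08206 × 235.05) = 7.461 mol
n(O2) = PV/RT = (0.831 × 180) / (0.08206 × 1019.15) = 1.789 mol
For 7.461 mol H2, stoichiometry requires (1/2) × 7.461 = 3.731 mol O2; 1.789 mol is available, so O2 is limiting.
n(H2O) = (2/1) × 1.789 = 3.578 mol
m(H2O) = 3.578 × 18.02 = 64.48 g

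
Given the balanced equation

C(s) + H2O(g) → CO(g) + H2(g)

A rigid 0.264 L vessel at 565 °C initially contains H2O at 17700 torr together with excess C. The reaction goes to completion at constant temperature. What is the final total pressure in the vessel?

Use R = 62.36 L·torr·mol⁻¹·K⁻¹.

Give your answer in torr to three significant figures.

35400 torr

At constant T and V, P ∝ n(gas): 1 mol gas → 2 mol gas.
P_final = (2/1) × 17700 = 35400 torr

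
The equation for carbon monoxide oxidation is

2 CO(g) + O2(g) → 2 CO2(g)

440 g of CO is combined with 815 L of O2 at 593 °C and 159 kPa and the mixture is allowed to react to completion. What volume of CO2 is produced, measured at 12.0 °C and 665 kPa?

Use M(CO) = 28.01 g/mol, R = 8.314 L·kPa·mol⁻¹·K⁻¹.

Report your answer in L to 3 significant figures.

56.0 L

n(CO) = 440 / 28.01 = 15.71 mol
n(O2) = PV/RT = (159 × 815) / (8.314 × 866.15) = 17.99 mol
For 15.71 mol CO, stoichiometry requires (1/2) × 15.71 = 7.855 mol O2; 17.99 mol is available, so CO is limiting.
n(CO2) = (2/2) × 15.71 = 15.71 mol
V(CO2) = nRT/P = 15.71 × 8.314 × 285.15 / 665 = 56.01 L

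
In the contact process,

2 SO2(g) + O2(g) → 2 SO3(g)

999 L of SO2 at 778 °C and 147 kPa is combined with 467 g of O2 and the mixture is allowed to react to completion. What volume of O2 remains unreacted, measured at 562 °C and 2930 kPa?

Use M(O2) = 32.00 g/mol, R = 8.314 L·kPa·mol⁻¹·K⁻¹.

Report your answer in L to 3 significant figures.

n(SO2) = PV/RT = (147 × 999) / (8.314 × 1051.15) = 16.80 mol
n(O2) = 467 / 32.00 = 14.59 mol
For 16.80 mol SO2, stoichiometry requires (1/2) × 16.80 = 8.400 mol O2; 14.59 mol is available, so SO2 is limiting.
n(O2) consumed = (1/2) × 16.80 = 8.400 mol; remaining = 14.59 − 8.400 = 6.190 mol
V(O2) = nRT/P = 6.190 × 8.314 × 835.15 / 2930 = 14.67 L

14.7 L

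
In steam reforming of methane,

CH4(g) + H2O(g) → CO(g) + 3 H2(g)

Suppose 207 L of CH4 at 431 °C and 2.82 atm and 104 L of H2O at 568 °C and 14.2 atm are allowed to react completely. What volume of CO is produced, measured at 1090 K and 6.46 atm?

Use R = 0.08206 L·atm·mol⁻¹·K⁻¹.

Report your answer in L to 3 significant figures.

140 L

n(CH4) = PV/RT = (2.82 × 207) / (0.08206 × 704.15) = 10.10 mol
n(H2O) = PV/RT = (14.2 × 104) / (0.08206 × 841.15) = 21.40 mol
For 10.10 mol CH4, stoichiometry requires (1/1) × 10.10 = 10.10 mol H2O; 21.40 mol is available, so CH4 is limiting.
n(CO) = (1/1) × 10.10 = 10.10 mol
V(CO) = nRT/P = 10.10 × 0.08206 × 1090 / 6.46 = 139.8 L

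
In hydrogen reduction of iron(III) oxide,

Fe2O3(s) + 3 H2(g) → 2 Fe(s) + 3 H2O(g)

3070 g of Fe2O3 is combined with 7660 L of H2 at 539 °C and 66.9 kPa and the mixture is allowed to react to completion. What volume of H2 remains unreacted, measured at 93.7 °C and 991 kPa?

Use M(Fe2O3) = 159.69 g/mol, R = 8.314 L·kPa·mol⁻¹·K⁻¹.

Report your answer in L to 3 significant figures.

56.1 L

n(Fe2O3) = 3070 / 159.69 = 19.22 mol
n(H2) = PV/RT = (66.9 × 7660) / (8.314 × 812.15) = 75.89 mol
For 19.22 mol Fe2O3, stoichiometry requires (3/1) × 19.22 = 57.66 mol H2; 75.89 mol is available, so Fe2O3 is limiting.
n(H2) consumed = (3/1) × 19.22 = 57.66 mol; remaining = 75.89 − 57.66 = 18.23 mol
V(H2) = nRT/P = 18.23 × 8.314 × 366.85 / 991 = 56.11 L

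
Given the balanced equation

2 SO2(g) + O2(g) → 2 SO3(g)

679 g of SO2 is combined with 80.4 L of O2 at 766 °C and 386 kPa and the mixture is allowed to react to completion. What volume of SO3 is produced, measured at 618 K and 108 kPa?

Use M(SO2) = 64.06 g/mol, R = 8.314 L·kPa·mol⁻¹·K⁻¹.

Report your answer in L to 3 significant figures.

n(SO2) = 679 / 64.06 = 10.60 mol
n(O2) = PV/RT = (386 × 80.4) / (8.314 × 1039.15) = 3.592 mol
For 10.60 mol SO2, stoichiometry requires (1/2) × 10.60 = 5.300 mol O2; 3.592 mol is available, so O2 is limiting.
n(SO3) = (2/1) × 3.592 = 7.184 mol
V(SO3) = nRT/P = 7.184 × 8.314 × 618 / 108 = 341.8 L

342 L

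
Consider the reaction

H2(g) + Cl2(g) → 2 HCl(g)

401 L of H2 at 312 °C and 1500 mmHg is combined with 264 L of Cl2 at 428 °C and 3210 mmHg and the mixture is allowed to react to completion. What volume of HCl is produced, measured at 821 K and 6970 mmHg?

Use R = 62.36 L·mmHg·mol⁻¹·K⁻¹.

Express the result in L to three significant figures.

n(H2) = PV/RT = (1500 × 401) / (62.36 × 585.15) = 16.48 mol
n(Cl2) = PV/RT = (3210 × 264) / (62.36 × 701.15) = 19.38 mol
For 16.48 mol H2, stoichiometry requires (1/1) × 16.48 = 16.48 mol Cl2; 19.38 mol is available, so H2 is limiting.
n(HCl) = (2/1) × 16.48 = 32.96 mol
V(HCl) = nRT/P = 32.96 × 62.36 × 821 / 6970 = 242.1 L

242 L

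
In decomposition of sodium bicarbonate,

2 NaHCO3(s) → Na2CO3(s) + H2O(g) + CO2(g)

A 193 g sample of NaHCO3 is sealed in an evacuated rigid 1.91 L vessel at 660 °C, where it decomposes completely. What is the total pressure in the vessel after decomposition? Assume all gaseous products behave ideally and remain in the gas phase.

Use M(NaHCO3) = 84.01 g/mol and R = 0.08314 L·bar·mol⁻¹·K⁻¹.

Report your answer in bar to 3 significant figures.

n(NaHCO3) = 193 / 84.01 = 2.297 mol
n(gas produced) = (2/2) × 2.297 = 2.297 mol
P = nRT/V = 2.297 × 0.08314 × 933.15 / 1.91 = 93.30 bar

93.3 bar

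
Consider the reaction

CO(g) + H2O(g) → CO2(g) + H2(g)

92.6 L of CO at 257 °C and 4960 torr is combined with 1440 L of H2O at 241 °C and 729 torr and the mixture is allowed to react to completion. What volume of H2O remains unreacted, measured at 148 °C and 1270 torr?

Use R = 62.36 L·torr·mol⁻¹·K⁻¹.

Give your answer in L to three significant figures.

390 L

n(CO) = PV/RT = (4960 × 92.6) / (62.36 × 530.15) = 13.89 mol
n(H2O) = PV/RT = (729 × 1440) / (62.36 × 514.15) = 32.74 mol
For 13.89 mol CO, stoichiometry requires (1/1) × 13.89 = 13.89 mol H2O; 32.74 mol is available, so CO is limiting.
n(H2O) consumed = (1/1) × 13.89 = 13.89 mol; remaining = 32.74 − 13.89 = 18.85 mol
V(H2O) = nRT/P = 18.85 × 62.36 × 421.15 / 1270 = 389.8 L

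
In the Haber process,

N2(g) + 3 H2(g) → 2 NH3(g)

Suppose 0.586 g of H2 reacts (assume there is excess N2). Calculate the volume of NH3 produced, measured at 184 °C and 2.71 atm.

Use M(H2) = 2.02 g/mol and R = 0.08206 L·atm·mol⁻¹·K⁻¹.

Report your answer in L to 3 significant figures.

2.68 L

n(H2) = 0.5860 / 2.02 = 0.2901 mol
n(NH3) = (2/3) × 0.2901 = 0.1934 mol
V = nRT/P = 0.1934 × 0.08206 × 457.15 / 2.71 = 2.677 L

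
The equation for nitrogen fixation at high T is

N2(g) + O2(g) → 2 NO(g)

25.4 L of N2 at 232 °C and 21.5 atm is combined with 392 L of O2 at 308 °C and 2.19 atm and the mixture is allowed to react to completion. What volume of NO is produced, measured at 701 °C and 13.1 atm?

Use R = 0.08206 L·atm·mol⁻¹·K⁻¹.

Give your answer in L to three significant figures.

n(N2) = PV/RT = (21.5 × 25.4) / (0.08206 × 505.15) = 13.17 mol
n(O2) = PV/RT = (2.19 × 392) / (0.08206 × 581.15) = 18.00 mol
For 13.17 mol N2, stoichiometry requires (1/1) × 13.17 = 13.17 mol O2; 18.00 mol is available, so N2 is limiting.
n(NO) = (2/1) × 13.17 = 26.34 mol
V(NO) = nRT/P = 26.34 × 0.08206 × 974.15 / 13.1 = 160.7 L

161 L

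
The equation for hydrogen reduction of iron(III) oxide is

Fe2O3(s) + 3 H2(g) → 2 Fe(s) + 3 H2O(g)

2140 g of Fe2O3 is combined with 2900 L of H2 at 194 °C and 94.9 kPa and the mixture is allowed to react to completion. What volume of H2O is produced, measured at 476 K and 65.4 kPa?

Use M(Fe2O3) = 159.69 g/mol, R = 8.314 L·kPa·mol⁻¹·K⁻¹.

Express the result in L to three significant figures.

n(Fe2O3) = 2140 / 159.69 = 13.40 mol
n(H2) = PV/RT = (94.9 × 2900) / (8.314 × 467.15) = 70.86 mol
For 13.40 mol Fe2O3, stoichiometry requires (3/1) × 13.40 = 40.20 mol H2; 70.86 mol is available, so Fe2O3 is limiting.
n(H2O) = (3/1) × 13.40 = 40.20 mol
V(H2O) = nRT/P = 40.20 × 8.314 × 476 / 65.4 = 2433 L

2430 L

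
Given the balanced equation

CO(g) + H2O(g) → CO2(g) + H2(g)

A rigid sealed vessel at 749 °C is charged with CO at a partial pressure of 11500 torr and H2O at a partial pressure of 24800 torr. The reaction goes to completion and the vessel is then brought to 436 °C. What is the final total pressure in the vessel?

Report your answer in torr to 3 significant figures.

Because the vessel is rigid and T is held at 749 °C, work the stoichiometry in partial pressures (P_i = n_iRT/V).
P(H2O) required for 11500 torr of CO = (1/1) × 11500 = 11500 torr; available 24800 torr, so CO is limiting.
P(H2O) remaining = 24800 − (1/1) × 11500 = 13300 torr
P(gaseous products) = (1+1)/1 × 11500 = 23000 torr
P_total at 749 °C = 13300 + 23000 = 36300 torr
Scaling to 436 °C: P = 36300 × 709.15/1022.15 = 25180 torr

25200 torr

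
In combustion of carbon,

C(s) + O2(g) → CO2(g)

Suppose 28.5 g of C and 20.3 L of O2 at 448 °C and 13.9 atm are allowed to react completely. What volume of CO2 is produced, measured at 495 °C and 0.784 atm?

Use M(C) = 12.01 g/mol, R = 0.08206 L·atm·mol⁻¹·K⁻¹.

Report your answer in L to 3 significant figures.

n(C) = 28.5 / 12.01 = 2.373 mol
n(O2) = PV/RT = (13.9 × 20.3) / (0.08206 × 721.15) = 4.768 mol
For 2.373 mol C, stoichiometry requires (1/1) × 2.373 = 2.373 mol O2; 4.768 mol is available, so C is limiting.
n(CO2) = (1/1) × 2.373 = 2.373 mol
V(CO2) = nRT/P = 2.373 × 0.08206 × 768.15 / 0.784 = 190.8 L

191 L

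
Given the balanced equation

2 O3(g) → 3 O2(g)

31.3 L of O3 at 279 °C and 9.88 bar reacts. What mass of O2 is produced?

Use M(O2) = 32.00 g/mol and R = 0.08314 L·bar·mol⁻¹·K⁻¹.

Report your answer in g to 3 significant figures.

n(O3) = PV/RT = (9.88 × 31.3) / (0.08314 × 552.15) = 6.736 mol
n(O2) = (3/2) × 6.736 = 10.10 mol
m(O2) = 10.10 × 32.00 = 323.2 g

323 g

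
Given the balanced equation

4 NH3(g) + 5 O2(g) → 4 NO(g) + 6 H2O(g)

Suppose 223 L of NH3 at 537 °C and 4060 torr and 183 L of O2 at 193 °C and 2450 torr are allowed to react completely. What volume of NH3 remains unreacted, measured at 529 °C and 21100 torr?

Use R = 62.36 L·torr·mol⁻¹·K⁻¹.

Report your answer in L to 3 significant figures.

n(NH3) = PV/RT = (4060 × 223) / (62.36 × 810.15) = 17.92 mol
n(O2) = PV/RT = (2450 × 183) / (62.36 × 466.15) = 15.42 mol
For 17.92 mol NH3, stoichiometry requires (5/4) × 17.92 = 22.40 mol O2; 15.42 mol is available, so O2 is limiting.
n(NH3) consumed = (4/5) × 15.42 = 12.34 mol; remaining = 17.92 − 12.34 = 5.580 mol
V(NH3) = nRT/P = 5.580 × 62.36 × 802.15 / 21100 = 13.23 L

13.2 L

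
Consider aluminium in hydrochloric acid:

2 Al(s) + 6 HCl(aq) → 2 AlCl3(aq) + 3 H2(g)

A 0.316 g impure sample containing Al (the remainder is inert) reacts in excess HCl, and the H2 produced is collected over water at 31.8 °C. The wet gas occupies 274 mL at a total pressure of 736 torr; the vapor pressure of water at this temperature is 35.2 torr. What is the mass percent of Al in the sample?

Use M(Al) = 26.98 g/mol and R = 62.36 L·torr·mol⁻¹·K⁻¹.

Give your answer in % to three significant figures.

57.5 %

P(H2) = 736 − 35.2 = 700.8 torr
n(H2) = PV/RT = (700.8 × 0.2740) / (62.36 × 304.95) = 0.01010 mol
n(Al) = (2/3) × 0.01010 = 0.006733 mol
m(Al) = 0.006733 × 26.98 = 0.1817 g
%Al = 0.1817 / 0.316 × 100 = 57.50%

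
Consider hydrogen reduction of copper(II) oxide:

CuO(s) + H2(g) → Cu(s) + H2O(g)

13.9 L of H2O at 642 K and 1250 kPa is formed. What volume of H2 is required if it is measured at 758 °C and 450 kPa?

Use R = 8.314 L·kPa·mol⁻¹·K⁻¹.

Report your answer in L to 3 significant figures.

62.0 L

n(H2O) = PV/RT = (1250 × 13.9) / (8.314 × 642) = 3.255 mol
n(H2) = (1/1) × 3.255 = 3.255 mol
V = nRT/P = 3.255 × 8.314 × 1031.15 / 450 = 62.01 L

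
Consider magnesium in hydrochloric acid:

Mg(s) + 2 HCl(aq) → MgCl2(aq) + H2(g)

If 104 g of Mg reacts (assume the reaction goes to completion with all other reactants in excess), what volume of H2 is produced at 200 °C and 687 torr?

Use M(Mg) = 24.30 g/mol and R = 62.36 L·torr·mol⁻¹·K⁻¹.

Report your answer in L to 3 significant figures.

184 L

n(Mg) = 104.0 / 24.30 = 4.280 mol
n(H2) = (1/1) × 4.280 = 4.280 mol
V = nRT/P = 4.280 × 62.36 × 473.15 / 687 = 183.8 L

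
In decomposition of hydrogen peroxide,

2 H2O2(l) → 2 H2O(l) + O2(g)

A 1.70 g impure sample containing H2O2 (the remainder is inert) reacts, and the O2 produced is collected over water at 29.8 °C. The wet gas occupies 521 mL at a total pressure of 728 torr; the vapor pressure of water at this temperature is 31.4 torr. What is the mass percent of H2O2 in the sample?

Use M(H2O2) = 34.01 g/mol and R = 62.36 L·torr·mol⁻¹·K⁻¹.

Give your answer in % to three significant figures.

76.9 %

P(O2) = 728 − 31.4 = 696.6 torr
n(O2) = PV/RT = (696.6 × 0.5210) / (62.36 × 302.95) = 0.01921 mol
n(H2O2) = (2/1) × 0.01921 = 0.03842 mol
m(H2O2) = 0.03842 × 34.01 = 1.307 g
%H2O2 = 1.307 / 1.70 × 100 = 76.88%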